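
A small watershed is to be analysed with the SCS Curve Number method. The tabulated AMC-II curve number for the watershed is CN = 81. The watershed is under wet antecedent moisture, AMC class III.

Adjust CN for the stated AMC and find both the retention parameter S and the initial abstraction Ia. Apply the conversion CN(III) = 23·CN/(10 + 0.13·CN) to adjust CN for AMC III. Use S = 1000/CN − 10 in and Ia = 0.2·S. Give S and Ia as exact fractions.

Adjust CN=81 to AMC III: 23·81/(10 + 0.13·81) → 1863 ÷ (2053/100) = 186300/2053 ≈ 90.745
Retention S: 1000/CN − 10 with CN=90.745 → S = 1900/1863 ≈ 1.020 in
Ia = 0.2·(1900/1863) = 380/1863 in ≈ 0.204 in

S = 1900/1863 in ≈ 1.020 in; Ia = 380/1863 in ≈ 0.204 in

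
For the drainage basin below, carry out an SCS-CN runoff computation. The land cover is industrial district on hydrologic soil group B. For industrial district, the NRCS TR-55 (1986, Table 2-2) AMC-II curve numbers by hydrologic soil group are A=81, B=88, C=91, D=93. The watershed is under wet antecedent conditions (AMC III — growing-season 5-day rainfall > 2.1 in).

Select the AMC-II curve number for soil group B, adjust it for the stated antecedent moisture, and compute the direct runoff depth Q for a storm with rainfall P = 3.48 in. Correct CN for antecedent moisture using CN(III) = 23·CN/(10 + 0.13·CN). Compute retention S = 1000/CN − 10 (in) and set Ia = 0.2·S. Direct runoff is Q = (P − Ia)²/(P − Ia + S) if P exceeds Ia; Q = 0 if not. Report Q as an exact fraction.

Q = 50225569/17577175 in ≈ 2.857 in

NRCS table: industrial district, soil group B → CN(II) = 88
Adjust CN=88 to AMC III: 23·88/(10 + 0.13·88) → 2024 ÷ (536/25) = 6325/67 ≈ 94.403
S = 1000/(6325/67) − 10 = 150/253 in ≈ 0.593 in
Initial abstraction Ia = S/5 = (150/253)/5 = 30/253 ≈ 0.119 in
P − Ia = 3.480 − 0.119 = 21261/6325 ≈ 3.361 in (> 0, runoff occurs)
Runoff Q = (P−Ia)²/(P−Ia+S) = (3.361)²/(3.361+0.593) = 50225569/17577175 ≈ 2.857 in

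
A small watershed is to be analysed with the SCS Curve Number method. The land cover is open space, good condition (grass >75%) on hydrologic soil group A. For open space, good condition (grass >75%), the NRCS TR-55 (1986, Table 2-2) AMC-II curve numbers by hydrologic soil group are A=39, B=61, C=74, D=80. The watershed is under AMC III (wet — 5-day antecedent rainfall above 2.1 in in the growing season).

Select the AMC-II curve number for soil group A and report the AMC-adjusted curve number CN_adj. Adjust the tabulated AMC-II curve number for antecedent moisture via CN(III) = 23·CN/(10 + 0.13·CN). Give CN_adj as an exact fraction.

NRCS table: open space, good condition (grass >75%), soil group A → CN(II) = 39
Wet (AMC III): CN(III) = 23·39/(10 + 0.13·39) = 897/(1507/100) = 89700/1507 ≈ 59.522

CN_adj = 89700/1507 ≈ 59.522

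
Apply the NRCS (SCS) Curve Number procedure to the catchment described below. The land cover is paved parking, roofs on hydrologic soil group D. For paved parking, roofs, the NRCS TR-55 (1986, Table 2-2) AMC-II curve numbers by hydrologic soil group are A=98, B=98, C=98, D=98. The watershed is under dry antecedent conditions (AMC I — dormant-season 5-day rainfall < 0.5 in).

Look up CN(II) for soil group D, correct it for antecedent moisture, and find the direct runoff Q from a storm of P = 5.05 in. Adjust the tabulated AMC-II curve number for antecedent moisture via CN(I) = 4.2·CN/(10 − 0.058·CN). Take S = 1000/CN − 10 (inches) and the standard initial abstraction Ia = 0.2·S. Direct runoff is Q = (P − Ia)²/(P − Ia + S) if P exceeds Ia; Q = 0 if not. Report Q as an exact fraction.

NRCS table: paved parking, roofs, soil group D → CN(II) = 98
Adjust CN=98 to AMC I: 4.2·98/(10 − 0.058·98) → (2058/5) ÷ (1079/250) = 102900/1079 ≈ 95.366
S = 1000/(102900/1079) − 10 = 500/1029 in ≈ 0.486 in
Initial abstraction Ia = S/5 = (500/1029)/5 = 100/1029 ≈ 0.097 in
Excess rainfall: 5.050 − 0.097 = 4.953 in; P > Ia so Q > 0
Q: (101929/20580)² ÷ (111929/20580) = 10389521041/2303498820 in (≈ 4.510 in)

Q = 10389521041/2303498820 in ≈ 4.510 in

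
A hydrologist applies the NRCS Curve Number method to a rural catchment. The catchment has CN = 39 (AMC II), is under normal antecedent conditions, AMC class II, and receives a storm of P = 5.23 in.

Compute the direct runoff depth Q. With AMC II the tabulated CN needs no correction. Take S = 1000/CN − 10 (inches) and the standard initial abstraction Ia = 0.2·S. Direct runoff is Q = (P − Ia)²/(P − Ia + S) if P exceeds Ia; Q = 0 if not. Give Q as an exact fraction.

AMC II — tabulated CN = 39 applies directly.
Retention S: 1000/CN − 10 with CN=39.000 → S = 610/39 ≈ 15.641 in
Ia = 0.2S: 0.2·15.641 = 3.128 in (exactly 122/39)
Since P=5.230 > Ia=3.128: effective rainfall P−Ia = 8197/3900 in
Runoff Q = (P−Ia)²/(P−Ia+S) = (2.102)²/(2.102+15.641) = 67190809/269868300 ≈ 0.249 in

Q = 67190809/269868300 in ≈ 0.249 in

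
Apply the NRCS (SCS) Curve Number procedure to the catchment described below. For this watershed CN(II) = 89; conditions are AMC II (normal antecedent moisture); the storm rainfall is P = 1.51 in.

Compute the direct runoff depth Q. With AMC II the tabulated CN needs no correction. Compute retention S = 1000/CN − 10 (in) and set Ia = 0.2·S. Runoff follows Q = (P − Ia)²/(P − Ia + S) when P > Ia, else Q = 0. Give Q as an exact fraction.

CN(II) = 89; AMC II needs no correction.
Max retention: S = 1000/89 − 10 = 110/89 in (≈ 1.236 in)
Initial abstraction Ia = S/5 = (110/89)/5 = 22/89 ≈ 0.247 in
P − Ia = 1.510 − 0.247 = 11239/8900 ≈ 1.263 in (> 0, runoff occurs)
Q = (11239/8900)²/((11239/8900) + 110/89) = (126315121/79210000)/(22239/8900) = 126315121/197927100 in ≈ 0.638 in

Q = 126315121/197927100 in ≈ 0.638 in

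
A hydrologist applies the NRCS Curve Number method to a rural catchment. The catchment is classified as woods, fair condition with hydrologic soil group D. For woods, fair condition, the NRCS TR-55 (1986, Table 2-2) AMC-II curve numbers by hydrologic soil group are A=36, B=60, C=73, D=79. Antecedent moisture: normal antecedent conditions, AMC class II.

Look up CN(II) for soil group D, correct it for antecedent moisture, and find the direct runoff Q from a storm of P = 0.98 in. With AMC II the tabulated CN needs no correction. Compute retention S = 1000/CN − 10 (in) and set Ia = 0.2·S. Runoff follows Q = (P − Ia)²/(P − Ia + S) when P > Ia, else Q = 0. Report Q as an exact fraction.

Q = 448063/6924350 in ≈ 0.065 in

NRCS table: woods, fair condition, soil group D → CN(II) = 79
Average conditions: CN = 79 (no AMC adjustment).
S = 1000/79 − 10 = 210/79 in ≈ 2.658 in
Ia = 0.2·(210/79) = 42/79 in ≈ 0.532 in
Since P=0.980 > Ia=0.532: effective rainfall P−Ia = 1771/3950 in
Runoff Q = (P−Ia)²/(P−Ia+S) = (0.448)²/(0.448+2.658) = 448063/6924350 ≈ 0.065 in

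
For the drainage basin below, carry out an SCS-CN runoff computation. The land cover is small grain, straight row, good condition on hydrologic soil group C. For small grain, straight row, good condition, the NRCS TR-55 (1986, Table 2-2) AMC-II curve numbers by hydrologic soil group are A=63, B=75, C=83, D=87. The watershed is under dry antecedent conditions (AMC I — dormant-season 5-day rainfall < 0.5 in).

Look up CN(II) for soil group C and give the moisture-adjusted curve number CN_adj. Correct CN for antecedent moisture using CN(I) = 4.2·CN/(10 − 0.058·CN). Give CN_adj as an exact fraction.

CN_adj = 174300/2593 ≈ 67.219

NRCS table: small grain, straight row, good condition, soil group C → CN(II) = 83
CN(I) from CN(II)=83: (4.2·83)/(10 − 0.058·83) = 174300/2593 ≈ 67.219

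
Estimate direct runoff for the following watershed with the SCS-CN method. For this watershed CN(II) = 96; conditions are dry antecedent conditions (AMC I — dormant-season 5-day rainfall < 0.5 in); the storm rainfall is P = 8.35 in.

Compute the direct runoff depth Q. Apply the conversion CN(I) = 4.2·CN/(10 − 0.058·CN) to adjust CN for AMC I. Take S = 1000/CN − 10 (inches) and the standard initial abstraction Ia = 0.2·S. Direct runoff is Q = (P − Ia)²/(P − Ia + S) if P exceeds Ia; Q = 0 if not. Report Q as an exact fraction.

CN(I) from CN(II)=96: (4.2·96)/(10 − 0.058·96) = 25200/277 ≈ 90.975
Max retention: S = 1000/(25200/277) − 10 = 125/126 in (≈ 0.992 in)
Initial abstraction Ia = S/5 = (125/126)/5 = 25/126 ≈ 0.198 in
P − Ia = 8.350 − 0.198 = 10271/1260 ≈ 8.152 in (> 0, runoff occurs)
Q = (10271/1260)²/((10271/1260) + 125/126) = (105493441/1587600)/(11521/1260) = 105493441/14516460 in ≈ 7.267 in

Q = 105493441/14516460 in ≈ 7.267 in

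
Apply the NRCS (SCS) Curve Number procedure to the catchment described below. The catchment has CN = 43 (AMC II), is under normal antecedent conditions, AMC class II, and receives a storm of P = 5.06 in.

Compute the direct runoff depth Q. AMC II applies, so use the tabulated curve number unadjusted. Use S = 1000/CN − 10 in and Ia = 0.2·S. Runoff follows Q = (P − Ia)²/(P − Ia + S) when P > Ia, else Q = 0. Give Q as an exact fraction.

AMC II — tabulated CN = 43 applies directly.
Retention S: 1000/CN − 10 with CN=43.000 → S = 570/43 ≈ 13.256 in
Ia = 0.2S: 0.2·13.256 = 2.651 in (exactly 114/43)
Since P=5.060 > Ia=2.651: effective rainfall P−Ia = 5179/2150 in
Q = (5179/2150)²/((5179/2150) + 570/43) = (26822041/4622500)/(33679/2150) = 26822041/72409850 in ≈ 0.370 in

Q = 26822041/72409850 in ≈ 0.370 in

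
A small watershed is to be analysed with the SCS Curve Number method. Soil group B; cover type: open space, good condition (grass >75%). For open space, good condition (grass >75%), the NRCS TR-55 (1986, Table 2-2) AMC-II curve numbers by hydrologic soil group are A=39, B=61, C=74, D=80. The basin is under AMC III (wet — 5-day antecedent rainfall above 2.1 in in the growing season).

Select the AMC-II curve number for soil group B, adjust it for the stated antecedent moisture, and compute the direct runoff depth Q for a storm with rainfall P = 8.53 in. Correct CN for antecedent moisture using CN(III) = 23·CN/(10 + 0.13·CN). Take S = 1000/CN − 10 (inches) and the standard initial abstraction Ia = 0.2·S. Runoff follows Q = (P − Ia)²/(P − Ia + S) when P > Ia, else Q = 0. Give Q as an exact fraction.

Q = 1251621700081/211678887700 in ≈ 5.913 in

NRCS table: open space, good condition (grass >75%), soil group B → CN(II) = 61
CN(III) from CN(II)=61: (23·61)/(10 + 0.13·61) = 140300/1793 ≈ 78.249
Max retention: S = 1000/(140300/1793) − 10 = 3900/1403 in (≈ 2.780 in)
Ia = 0.2S: 0.2·2.780 = 0.556 in (exactly 780/1403)
Since P=8.530 > Ia=0.556: effective rainfall P−Ia = 1118759/140300 in
Q = (1118759/140300)²/((1118759/140300) + 3900/1403) = (1251621700081/19684090000)/(1508759/140300) = 1251621700081/211678887700 in ≈ 5.913 in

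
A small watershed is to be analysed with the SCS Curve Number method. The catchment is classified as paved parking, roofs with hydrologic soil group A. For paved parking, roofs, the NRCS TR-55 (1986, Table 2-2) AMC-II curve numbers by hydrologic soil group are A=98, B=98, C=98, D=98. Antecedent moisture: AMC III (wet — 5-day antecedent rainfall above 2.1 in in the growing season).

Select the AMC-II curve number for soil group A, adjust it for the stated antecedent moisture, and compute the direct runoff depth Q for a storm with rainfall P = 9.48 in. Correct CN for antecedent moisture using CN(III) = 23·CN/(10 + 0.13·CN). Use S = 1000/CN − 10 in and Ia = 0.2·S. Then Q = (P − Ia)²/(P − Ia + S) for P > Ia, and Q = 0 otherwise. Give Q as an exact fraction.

NRCS table: paved parking, roofs, soil group A → CN(II) = 98
Adjust CN=98 to AMC III: 23·98/(10 + 0.13·98) → 2254 ÷ (1137/50) = 112700/1137 ≈ 99.120
Retention S: 1000/CN − 10 with CN=99.120 → S = 100/1127 ≈ 0.089 in
Ia = 0.2S: 0.2·0.089 = 0.018 in (exactly 20/1127)
P − Ia = 9.480 − 0.018 = 266599/28175 ≈ 9.462 in (> 0, runoff occurs)
Runoff Q = (P−Ia)²/(P−Ia+S) = (9.462)²/(9.462+0.089) = 71075026801/7581864325 ≈ 9.374 in

Q = 71075026801/7581864325 in ≈ 9.374 in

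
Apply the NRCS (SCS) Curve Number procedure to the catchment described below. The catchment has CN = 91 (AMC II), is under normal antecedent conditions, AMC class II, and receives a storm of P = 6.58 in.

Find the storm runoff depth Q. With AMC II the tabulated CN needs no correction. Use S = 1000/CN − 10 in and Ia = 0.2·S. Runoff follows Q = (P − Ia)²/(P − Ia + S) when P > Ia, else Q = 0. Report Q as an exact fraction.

AMC II — tabulated CN = 91 applies directly.
S = 1000/91 − 10 = 90/91 in ≈ 0.989 in
Ia = 0.2S: 0.2·0.989 = 0.198 in (exactly 18/91)
Since P=6.580 > Ia=0.198: effective rainfall P−Ia = 29039/4550 in
Runoff Q = (P−Ia)²/(P−Ia+S) = (6.382)²/(6.382+0.989) = 843263521/152602450 ≈ 5.526 in

Q = 843263521/152602450 in ≈ 5.526 in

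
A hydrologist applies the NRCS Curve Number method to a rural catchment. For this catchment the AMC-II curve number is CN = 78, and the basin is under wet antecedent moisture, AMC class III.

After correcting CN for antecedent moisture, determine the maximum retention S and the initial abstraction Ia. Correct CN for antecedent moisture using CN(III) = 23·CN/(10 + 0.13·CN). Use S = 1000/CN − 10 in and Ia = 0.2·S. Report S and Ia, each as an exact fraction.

S = 1100/897 in ≈ 1.226 in; Ia = 220/897 in ≈ 0.245 in

Wet (AMC III): CN(III) = 23·78/(10 + 0.13·78) = 1794/(1007/50) = 89700/1007 ≈ 89.076
S = 1000/(89700/1007) − 10 = 1100/897 in ≈ 1.226 in
Initial abstraction Ia = S/5 = (1100/897)/5 = 220/897 ≈ 0.245 in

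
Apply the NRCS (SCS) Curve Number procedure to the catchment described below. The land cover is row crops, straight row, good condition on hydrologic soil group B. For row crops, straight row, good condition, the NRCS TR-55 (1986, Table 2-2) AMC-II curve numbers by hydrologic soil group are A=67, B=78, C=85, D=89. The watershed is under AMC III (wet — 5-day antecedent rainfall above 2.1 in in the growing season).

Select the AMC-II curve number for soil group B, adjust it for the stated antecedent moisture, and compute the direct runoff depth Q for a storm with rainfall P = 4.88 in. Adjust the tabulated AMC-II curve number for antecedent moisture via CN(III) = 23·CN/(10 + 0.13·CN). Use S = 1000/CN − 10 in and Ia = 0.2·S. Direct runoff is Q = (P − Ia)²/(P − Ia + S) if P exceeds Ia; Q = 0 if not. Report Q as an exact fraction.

NRCS table: row crops, straight row, good condition, soil group B → CN(II) = 78
CN(III) from CN(II)=78: (23·78)/(10 + 0.13·78) = 89700/1007 ≈ 89.076
Retention S: 1000/CN − 10 with CN=89.076 → S = 1100/897 ≈ 1.226 in
Initial abstraction Ia = S/5 = (1100/897)/5 = 220/897 ≈ 0.245 in
Excess rainfall: 4.880 − 0.245 = 4.635 in; P > Ia so Q > 0
Runoff Q = (P−Ia)²/(P−Ia+S) = (4.635)²/(4.635+1.226) = 5401138178/1473703725 ≈ 3.665 in

Q = 5401138178/1473703725 in ≈ 3.665 in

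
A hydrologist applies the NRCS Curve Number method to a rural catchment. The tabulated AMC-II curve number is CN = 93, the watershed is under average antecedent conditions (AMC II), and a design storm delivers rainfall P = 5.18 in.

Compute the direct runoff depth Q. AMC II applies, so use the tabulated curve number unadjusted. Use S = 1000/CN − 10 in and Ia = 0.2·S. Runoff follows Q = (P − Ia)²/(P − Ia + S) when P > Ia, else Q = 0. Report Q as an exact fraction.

Average conditions: CN = 93 (no AMC adjustment).
Max retention: S = 1000/93 − 10 = 70/93 in (≈ 0.753 in)
Ia = 0.2S: 0.2·0.753 = 0.151 in (exactly 14/93)
Since P=5.180 > Ia=0.151: effective rainfall P−Ia = 23387/4650 in
Q = (23387/4650)²/((23387/4650) + 70/93) = (546951769/21622500)/(26887/4650) = 78135967/17860650 in ≈ 4.375 in

Q = 78135967/17860650 in ≈ 4.375 in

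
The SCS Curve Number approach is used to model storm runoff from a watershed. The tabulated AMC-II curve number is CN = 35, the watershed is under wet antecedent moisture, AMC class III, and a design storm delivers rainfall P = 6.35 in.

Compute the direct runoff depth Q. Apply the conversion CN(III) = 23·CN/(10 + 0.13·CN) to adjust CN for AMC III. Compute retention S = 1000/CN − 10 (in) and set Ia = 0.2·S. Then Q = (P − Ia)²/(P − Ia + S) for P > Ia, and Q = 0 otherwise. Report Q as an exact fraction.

Q = 232471009/132815340 in ≈ 1.750 in

Wet (AMC III): CN(III) = 23·35/(10 + 0.13·35) = 805/(291/20) = 16100/291 ≈ 55.326
Retention S: 1000/CN − 10 with CN=55.326 → S = 1300/161 ≈ 8.075 in
Ia = 0.2·(1300/161) = 260/161 in ≈ 1.615 in
Since P=6.350 > Ia=1.615: effective rainfall P−Ia = 15247/3220 in
Runoff Q = (P−Ia)²/(P−Ia+S) = (4.735)²/(4.735+8.075) = 232471009/132815340 ≈ 1.750 in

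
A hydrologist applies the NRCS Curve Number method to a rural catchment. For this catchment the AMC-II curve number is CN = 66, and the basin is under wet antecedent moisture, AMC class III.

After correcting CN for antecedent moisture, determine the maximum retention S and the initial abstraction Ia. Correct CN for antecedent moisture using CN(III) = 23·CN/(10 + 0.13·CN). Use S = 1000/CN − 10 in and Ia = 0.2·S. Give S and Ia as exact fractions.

S = 1700/759 in ≈ 2.240 in; Ia = 340/759 in ≈ 0.448 in

Wet (AMC III): CN(III) = 23·66/(10 + 0.13·66) = 1518/(929/50) = 75900/929 ≈ 81.701
S = 1000/(75900/929) − 10 = 1700/759 in ≈ 2.240 in
Ia = 0.2S: 0.2·2.240 = 0.448 in (exactly 340/759)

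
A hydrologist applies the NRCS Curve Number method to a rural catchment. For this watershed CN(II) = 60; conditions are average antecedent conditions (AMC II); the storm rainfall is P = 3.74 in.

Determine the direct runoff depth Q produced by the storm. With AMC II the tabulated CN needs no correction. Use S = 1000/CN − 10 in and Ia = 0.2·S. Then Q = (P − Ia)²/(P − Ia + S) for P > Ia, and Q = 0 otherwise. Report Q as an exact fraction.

Q = 130321/204150 in ≈ 0.638 in

Average conditions: CN = 60 (no AMC adjustment).
S = 1000/60 − 10 = 20/3 in ≈ 6.667 in
Ia = 0.2·(20/3) = 4/3 in ≈ 1.333 in
Since P=3.740 > Ia=1.333: effective rainfall P−Ia = 361/150 in
Q: (361/150)² ÷ (1361/150) = 130321/204150 in (≈ 0.638 in)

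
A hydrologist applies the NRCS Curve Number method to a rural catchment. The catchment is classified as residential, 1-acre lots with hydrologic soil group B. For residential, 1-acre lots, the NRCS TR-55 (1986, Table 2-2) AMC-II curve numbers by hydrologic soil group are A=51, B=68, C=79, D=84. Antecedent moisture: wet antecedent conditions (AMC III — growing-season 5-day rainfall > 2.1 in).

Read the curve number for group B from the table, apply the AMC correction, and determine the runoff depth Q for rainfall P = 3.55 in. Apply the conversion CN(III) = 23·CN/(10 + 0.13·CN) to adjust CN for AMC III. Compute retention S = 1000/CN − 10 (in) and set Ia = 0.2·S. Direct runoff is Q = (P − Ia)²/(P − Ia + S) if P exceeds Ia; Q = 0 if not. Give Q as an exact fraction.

Q = 603242721/317187020 in ≈ 1.902 in

NRCS table: residential, 1-acre lots, soil group B → CN(II) = 68
Wet (AMC III): CN(III) = 23·68/(10 + 0.13·68) = 1564/(471/25) = 39100/471 ≈ 83.015
Retention S: 1000/CN − 10 with CN=83.015 → S = 800/391 ≈ 2.046 in
Initial abstraction Ia = S/5 = (800/391)/5 = 160/391 ≈ 0.409 in
Since P=3.550 > Ia=0.409: effective rainfall P−Ia = 24561/7820 in
Q: (24561/7820)² ÷ (40561/7820) = 603242721/317187020 in (≈ 1.902 in)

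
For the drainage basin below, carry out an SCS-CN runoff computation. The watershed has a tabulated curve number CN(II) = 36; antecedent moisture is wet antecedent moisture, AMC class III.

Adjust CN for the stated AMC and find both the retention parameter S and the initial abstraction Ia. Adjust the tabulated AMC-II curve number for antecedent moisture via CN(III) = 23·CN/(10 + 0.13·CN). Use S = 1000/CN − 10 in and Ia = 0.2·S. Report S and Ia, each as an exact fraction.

Wet (AMC III): CN(III) = 23·36/(10 + 0.13·36) = 828/(367/25) = 20700/367 ≈ 56.403
Max retention: S = 1000/(20700/367) − 10 = 1600/207 in (≈ 7.729 in)
Ia = 0.2·(1600/207) = 320/207 in ≈ 1.546 in

S = 1600/207 in ≈ 7.729 in; Ia = 320/207 in ≈ 1.546 in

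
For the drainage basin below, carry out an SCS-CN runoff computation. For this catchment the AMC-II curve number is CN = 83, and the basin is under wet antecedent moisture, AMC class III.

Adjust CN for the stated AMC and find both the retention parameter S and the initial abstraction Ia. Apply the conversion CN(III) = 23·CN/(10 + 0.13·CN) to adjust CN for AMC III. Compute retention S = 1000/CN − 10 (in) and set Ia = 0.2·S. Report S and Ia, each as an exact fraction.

CN(III) from CN(II)=83: (23·83)/(10 + 0.13·83) = 190900/2079 ≈ 91.823
Max retention: S = 1000/(190900/2079) − 10 = 1700/1909 in (≈ 0.891 in)
Ia = 0.2S: 0.2·0.891 = 0.178 in (exactly 340/1909)

S = 1700/1909 in ≈ 0.891 in; Ia = 340/1909 in ≈ 0.178 in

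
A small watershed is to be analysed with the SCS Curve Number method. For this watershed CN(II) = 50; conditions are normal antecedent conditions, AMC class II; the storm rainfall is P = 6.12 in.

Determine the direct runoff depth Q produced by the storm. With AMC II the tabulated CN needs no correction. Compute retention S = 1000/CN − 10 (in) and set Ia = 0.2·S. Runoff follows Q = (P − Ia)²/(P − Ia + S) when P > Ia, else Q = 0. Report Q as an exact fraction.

Q = 10609/8825 in ≈ 1.202 in

Average conditions: CN = 50 (no AMC adjustment).
S = 1000/50 − 10 = 10 in ≈ 10.000 in
Initial abstraction Ia = S/5 = 10/5 = 2 ≈ 2.000 in
Since P=6.120 > Ia=2.000: effective rainfall P−Ia = 103/25 in
Q = (103/25)²/((103/25) + 10) = (10609/625)/(353/25) = 10609/8825 in ≈ 1.202 in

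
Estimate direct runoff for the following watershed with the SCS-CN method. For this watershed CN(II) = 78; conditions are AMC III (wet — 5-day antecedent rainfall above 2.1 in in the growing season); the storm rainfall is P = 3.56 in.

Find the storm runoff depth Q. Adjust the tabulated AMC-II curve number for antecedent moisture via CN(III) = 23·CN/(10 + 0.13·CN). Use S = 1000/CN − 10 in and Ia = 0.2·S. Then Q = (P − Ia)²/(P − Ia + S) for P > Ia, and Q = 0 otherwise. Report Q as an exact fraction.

Q = 5525394889/2283605025 in ≈ 2.420 in

Wet (AMC III): CN(III) = 23·78/(10 + 0.13·78) = 1794/(1007/50) = 89700/1007 ≈ 89.076
Max retention: S = 1000/(89700/1007) − 10 = 1100/897 in (≈ 1.226 in)
Initial abstraction Ia = S/5 = (1100/897)/5 = 220/897 ≈ 0.245 in
Excess rainfall: 3.560 − 0.245 = 3.315 in; P > Ia so Q > 0
Runoff Q = (P−Ia)²/(P−Ia+S) = (3.315)²/(3.315+1.226) = 5525394889/2283605025 ≈ 2.420 in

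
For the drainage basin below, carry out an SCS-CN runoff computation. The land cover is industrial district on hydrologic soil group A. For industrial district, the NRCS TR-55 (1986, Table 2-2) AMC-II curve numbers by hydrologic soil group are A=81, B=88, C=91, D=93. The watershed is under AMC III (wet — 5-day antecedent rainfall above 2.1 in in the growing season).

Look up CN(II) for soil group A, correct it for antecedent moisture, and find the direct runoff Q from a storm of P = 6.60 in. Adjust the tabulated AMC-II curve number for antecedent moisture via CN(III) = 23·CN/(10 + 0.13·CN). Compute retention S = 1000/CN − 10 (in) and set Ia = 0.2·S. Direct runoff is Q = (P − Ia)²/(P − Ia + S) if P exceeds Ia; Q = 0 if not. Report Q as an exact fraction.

NRCS table: industrial district, soil group A → CN(II) = 81
Wet (AMC III): CN(III) = 23·81/(10 + 0.13·81) = 1863/(2053/100) = 186300/2053 ≈ 90.745
S = 1000/(186300/2053) − 10 = 1900/1863 in ≈ 1.020 in
Ia = 0.2S: 0.2·1.020 = 0.204 in (exactly 380/1863)
Excess rainfall: 6.600 − 0.204 = 6.396 in; P > Ia so Q > 0
Q = (59579/9315)²/((59579/9315) + 1900/1863) = (3549657241/86769225)/(69079/9315) = 3549657241/643470885 in ≈ 5.516 in

Q = 3549657241/643470885 in ≈ 5.516 in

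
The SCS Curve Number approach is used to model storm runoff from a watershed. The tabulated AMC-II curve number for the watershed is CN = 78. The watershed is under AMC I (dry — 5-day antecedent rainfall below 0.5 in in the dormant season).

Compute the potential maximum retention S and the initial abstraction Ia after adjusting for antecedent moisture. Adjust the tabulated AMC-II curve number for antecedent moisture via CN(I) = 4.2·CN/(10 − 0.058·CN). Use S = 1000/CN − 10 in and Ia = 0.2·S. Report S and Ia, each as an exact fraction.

Dry (AMC I): CN(I) = 4.2·78/(10 − 0.058·78) = (1638/5)/(1369/250) = 81900/1369 ≈ 59.825
Retention S: 1000/CN − 10 with CN=59.825 → S = 5500/819 ≈ 6.716 in
Initial abstraction Ia = S/5 = (5500/819)/5 = 1100/819 ≈ 1.343 in

S = 5500/819 in ≈ 6.716 in; Ia = 1100/819 in ≈ 1.343 in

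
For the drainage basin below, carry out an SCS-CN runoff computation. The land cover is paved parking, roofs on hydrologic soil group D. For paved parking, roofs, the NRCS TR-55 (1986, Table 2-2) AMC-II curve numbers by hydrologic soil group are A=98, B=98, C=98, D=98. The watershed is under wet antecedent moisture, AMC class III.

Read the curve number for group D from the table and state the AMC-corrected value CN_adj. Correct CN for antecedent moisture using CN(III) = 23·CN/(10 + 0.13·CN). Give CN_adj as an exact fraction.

NRCS table: paved parking, roofs, soil group D → CN(II) = 98
CN(III) from CN(II)=98: (23·98)/(10 + 0.13·98) = 112700/1137 ≈ 99.120

CN_adj = 112700/1137 ≈ 99.120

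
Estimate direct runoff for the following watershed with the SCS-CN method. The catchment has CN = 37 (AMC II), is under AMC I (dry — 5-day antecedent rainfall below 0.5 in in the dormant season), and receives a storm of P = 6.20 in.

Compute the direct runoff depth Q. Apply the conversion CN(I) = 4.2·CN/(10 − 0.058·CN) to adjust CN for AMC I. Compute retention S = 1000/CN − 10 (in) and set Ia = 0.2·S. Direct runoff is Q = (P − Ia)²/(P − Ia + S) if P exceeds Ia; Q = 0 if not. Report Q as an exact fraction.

Dry (AMC I): CN(I) = 4.2·37/(10 − 0.058·37) = (777/5)/(3927/500) = 3700/187 ≈ 19.786
S = 1000/(3700/187) − 10 = 1500/37 in ≈ 40.541 in
Initial abstraction Ia = S/5 = (1500/37)/5 = 300/37 ≈ 8.108 in
P = 6.200 ≤ Ia = 8.108 in: entire storm abstracted, Q = 0.

Q = 0 in ≈ 0.000 in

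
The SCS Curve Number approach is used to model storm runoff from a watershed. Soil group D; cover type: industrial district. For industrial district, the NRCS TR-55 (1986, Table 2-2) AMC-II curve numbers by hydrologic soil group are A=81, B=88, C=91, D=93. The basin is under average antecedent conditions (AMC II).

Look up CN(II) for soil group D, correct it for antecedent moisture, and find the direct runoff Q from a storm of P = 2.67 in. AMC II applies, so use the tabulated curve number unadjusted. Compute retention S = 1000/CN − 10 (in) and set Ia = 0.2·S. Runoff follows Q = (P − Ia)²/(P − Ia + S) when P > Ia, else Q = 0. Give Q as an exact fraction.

NRCS table: industrial district, soil group D → CN(II) = 93
Average conditions: CN = 93 (no AMC adjustment).
Retention S: 1000/CN − 10 with CN=93.000 → S = 70/93 ≈ 0.753 in
Initial abstraction Ia = S/5 = (70/93)/5 = 14/93 ≈ 0.151 in
Since P=2.670 > Ia=0.151: effective rainfall P−Ia = 23431/9300 in
Runoff Q = (P−Ia)²/(P−Ia+S) = (2.519)²/(2.519+0.753) = 549011761/283008300 ≈ 1.940 in

Q = 549011761/283008300 in ≈ 1.940 in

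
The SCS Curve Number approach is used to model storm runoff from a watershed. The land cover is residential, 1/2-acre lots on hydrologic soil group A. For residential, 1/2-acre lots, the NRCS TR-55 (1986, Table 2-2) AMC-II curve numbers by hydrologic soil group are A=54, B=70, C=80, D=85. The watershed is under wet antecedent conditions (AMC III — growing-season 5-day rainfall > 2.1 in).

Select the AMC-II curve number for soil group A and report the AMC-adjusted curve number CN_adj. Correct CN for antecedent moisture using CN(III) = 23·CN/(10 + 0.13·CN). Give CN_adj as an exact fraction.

CN_adj = 2700/37 ≈ 72.973

NRCS table: residential, 1/2-acre lots, soil group A → CN(II) = 54
Adjust CN=54 to AMC III: 23·54/(10 + 0.13·54) → 1242 ÷ (851/50) = 2700/37 ≈ 72.973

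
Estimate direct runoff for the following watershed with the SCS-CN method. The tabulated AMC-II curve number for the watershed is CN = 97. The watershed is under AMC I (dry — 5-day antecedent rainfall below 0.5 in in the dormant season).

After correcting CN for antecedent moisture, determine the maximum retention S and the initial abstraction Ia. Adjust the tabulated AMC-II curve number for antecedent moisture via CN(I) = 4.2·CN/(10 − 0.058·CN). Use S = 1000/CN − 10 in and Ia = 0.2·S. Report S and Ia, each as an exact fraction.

Adjust CN=97 to AMC I: 4.2·97/(10 − 0.058·97) → (2037/5) ÷ (2187/500) = 67900/729 ≈ 93.141
Retention S: 1000/CN − 10 with CN=93.141 → S = 500/679 ≈ 0.736 in
Ia = 0.2·(500/679) = 100/679 in ≈ 0.147 in

S = 500/679 in ≈ 0.736 in; Ia = 100/679 in ≈ 0.147 in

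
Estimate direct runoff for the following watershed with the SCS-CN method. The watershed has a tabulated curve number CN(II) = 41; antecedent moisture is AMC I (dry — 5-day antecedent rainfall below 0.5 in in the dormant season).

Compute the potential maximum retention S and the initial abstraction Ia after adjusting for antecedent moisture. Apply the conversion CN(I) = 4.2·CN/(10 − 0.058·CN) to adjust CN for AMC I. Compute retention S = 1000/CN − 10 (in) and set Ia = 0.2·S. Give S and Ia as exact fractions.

Adjust CN=41 to AMC I: 4.2·41/(10 − 0.058·41) → (861/5) ÷ (3811/500) = 86100/3811 ≈ 22.592
Retention S: 1000/CN − 10 with CN=22.592 → S = 29500/861 ≈ 34.262 in
Initial abstraction Ia = S/5 = (29500/861)/5 = 5900/861 ≈ 6.852 in

S = 29500/861 in ≈ 34.262 in; Ia = 5900/861 in ≈ 6.852 in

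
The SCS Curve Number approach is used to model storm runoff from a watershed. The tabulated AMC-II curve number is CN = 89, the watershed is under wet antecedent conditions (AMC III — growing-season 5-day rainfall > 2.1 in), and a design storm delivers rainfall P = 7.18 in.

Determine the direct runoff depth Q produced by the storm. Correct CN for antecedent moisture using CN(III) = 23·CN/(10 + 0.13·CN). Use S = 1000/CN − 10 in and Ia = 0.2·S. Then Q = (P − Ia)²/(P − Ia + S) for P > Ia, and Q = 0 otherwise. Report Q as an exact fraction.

Q = 523992120129/79717651550 in ≈ 6.573 in

Wet (AMC III): CN(III) = 23·89/(10 + 0.13·89) = 2047/(2157/100) = 204700/2157 ≈ 94.900
Max retention: S = 1000/(204700/2157) − 10 = 1100/2047 in (≈ 0.537 in)
Initial abstraction Ia = S/5 = (1100/2047)/5 = 220/2047 ≈ 0.107 in
P − Ia = 7.180 − 0.107 = 723873/102350 ≈ 7.073 in (> 0, runoff occurs)
Q: (723873/102350)² ÷ (778873/102350) = 523992120129/79717651550 in (≈ 6.573 in)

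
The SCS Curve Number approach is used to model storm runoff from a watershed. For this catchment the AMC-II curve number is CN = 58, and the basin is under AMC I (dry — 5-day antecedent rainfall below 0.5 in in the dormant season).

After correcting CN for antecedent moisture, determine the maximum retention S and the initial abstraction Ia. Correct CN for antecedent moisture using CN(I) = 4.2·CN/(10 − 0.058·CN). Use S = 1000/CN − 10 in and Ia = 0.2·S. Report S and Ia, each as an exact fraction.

CN(I) from CN(II)=58: (4.2·58)/(10 − 0.058·58) = 2900/79 ≈ 36.709
Max retention: S = 1000/(2900/79) − 10 = 500/29 in (≈ 17.241 in)
Ia = 0.2S: 0.2·17.241 = 3.448 in (exactly 100/29)

S = 500/29 in ≈ 17.241 in; Ia = 100/29 in ≈ 3.448 in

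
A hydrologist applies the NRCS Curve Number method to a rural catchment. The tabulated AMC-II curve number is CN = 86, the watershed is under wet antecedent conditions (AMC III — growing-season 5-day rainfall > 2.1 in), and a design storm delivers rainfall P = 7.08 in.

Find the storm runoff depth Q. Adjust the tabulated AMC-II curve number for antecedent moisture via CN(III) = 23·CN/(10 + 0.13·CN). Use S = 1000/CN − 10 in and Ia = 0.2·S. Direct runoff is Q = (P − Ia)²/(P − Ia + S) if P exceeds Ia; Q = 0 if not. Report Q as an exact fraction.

CN(III) from CN(II)=86: (23·86)/(10 + 0.13·86) = 98900/1059 ≈ 93.390
Retention S: 1000/CN − 10 with CN=93.390 → S = 700/989 ≈ 0.708 in
Ia = 0.2S: 0.2·0.708 = 0.142 in (exactly 140/989)
Since P=7.080 > Ia=0.142: effective rainfall P−Ia = 171553/24725 in
Q: (171553/24725)² ÷ (189053/24725) = 29430431809/4674335425 in (≈ 6.296 in)

Q = 29430431809/4674335425 in ≈ 6.296 in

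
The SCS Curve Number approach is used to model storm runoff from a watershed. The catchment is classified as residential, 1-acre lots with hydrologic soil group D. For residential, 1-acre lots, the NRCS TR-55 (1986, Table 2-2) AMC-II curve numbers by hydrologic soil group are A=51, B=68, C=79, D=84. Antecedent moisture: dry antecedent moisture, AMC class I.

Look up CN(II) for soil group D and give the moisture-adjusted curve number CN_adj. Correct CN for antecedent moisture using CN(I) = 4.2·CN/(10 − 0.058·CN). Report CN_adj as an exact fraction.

CN_adj = 44100/641 ≈ 68.799

NRCS table: residential, 1-acre lots, soil group D → CN(II) = 84
Adjust CN=84 to AMC I: 4.2·84/(10 − 0.058·84) → (1764/5) ÷ (641/125) = 44100/641 ≈ 68.799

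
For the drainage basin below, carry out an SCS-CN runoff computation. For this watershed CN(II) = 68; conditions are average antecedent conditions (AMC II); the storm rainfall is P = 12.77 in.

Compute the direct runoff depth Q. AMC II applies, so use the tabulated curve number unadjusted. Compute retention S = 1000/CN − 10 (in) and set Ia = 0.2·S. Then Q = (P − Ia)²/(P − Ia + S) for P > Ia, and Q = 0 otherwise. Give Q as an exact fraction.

AMC II — tabulated CN = 68 applies directly.
Max retention: S = 1000/68 − 10 = 80/17 in (≈ 4.706 in)
Initial abstraction Ia = S/5 = (80/17)/5 = 16/17 ≈ 0.941 in
Excess rainfall: 12.770 − 0.941 = 11.829 in; P > Ia so Q > 0
Q = (20109/1700)²/((20109/1700) + 80/17) = (404371881/2890000)/(28109/1700) = 404371881/47785300 in ≈ 8.462 in

Q = 404371881/47785300 in ≈ 8.462 in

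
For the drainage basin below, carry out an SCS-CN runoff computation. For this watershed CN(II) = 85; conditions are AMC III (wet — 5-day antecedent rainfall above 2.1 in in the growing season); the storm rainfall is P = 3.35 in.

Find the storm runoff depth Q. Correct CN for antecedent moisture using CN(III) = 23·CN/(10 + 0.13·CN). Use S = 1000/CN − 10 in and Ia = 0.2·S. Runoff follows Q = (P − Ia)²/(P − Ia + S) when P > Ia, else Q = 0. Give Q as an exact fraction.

Q = 624850009/242396540 in ≈ 2.578 in

Wet (AMC III): CN(III) = 23·85/(10 + 0.13·85) = 1955/(421/20) = 39100/421 ≈ 92.874
S = 1000/(39100/421) − 10 = 300/391 in ≈ 0.767 in
Ia = 0.2S: 0.2·0.767 = 0.153 in (exactly 60/391)
Excess rainfall: 3.350 − 0.153 = 3.197 in; P > Ia so Q > 0
Runoff Q = (P−Ia)²/(P−Ia+S) = (3.197)²/(3.197+0.767) = 624850009/242396540 ≈ 2.578 in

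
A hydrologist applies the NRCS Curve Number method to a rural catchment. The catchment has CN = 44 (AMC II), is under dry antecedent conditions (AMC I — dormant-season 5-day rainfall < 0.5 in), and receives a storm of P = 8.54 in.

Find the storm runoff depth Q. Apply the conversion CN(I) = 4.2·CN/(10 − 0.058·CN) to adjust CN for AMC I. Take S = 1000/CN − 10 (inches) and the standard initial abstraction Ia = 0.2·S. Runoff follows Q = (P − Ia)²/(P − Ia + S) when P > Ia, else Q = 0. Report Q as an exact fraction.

Dry (AMC I): CN(I) = 4.2·44/(10 − 0.058·44) = (924/5)/(931/125) = 3300/133 ≈ 24.812
S = 1000/(3300/133) − 10 = 1000/33 in ≈ 30.303 in
Initial abstraction Ia = S/5 = (1000/33)/5 = 200/33 ≈ 6.061 in
Excess rainfall: 8.540 − 6.061 = 2.479 in; P > Ia so Q > 0
Q = (4091/1650)²/((4091/1650) + 1000/33) = (16736281/2722500)/(54091/1650) = 16736281/89250150 in ≈ 0.188 in

Q = 16736281/89250150 in ≈ 0.188 in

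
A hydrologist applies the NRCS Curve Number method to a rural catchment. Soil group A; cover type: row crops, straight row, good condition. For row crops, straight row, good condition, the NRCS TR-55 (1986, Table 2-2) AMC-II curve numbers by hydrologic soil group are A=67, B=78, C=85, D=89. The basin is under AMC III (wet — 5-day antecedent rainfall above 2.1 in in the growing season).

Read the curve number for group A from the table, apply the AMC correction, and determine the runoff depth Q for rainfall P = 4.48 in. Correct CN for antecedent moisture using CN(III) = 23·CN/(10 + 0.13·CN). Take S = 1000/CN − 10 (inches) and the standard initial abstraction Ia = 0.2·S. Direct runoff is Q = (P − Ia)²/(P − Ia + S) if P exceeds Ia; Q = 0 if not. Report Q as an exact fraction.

Q = 1522794529/574484800 in ≈ 2.651 in

NRCS table: row crops, straight row, good condition, soil group A → CN(II) = 67
CN(III) from CN(II)=67: (23·67)/(10 + 0.13·67) = 154100/1871 ≈ 82.362
S = 1000/(154100/1871) − 10 = 3300/1541 in ≈ 2.141 in
Ia = 0.2·(3300/1541) = 660/1541 in ≈ 0.428 in
P − Ia = 4.480 − 0.428 = 156092/38525 ≈ 4.052 in (> 0, runoff occurs)
Runoff Q = (P−Ia)²/(P−Ia+S) = (4.052)²/(4.052+2.141) = 1522794529/574484800 ≈ 2.651 in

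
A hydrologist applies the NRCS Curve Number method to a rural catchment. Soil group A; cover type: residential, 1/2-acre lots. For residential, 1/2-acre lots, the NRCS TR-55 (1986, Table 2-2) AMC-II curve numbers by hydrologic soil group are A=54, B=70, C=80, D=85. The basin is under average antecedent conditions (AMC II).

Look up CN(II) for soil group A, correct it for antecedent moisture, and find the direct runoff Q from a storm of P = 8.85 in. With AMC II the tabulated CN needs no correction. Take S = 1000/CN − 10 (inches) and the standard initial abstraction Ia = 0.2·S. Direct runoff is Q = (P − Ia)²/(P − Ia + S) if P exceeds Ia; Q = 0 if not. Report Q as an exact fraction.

Q = 14891881/4567860 in ≈ 3.260 in

NRCS table: residential, 1/2-acre lots, soil group A → CN(II) = 54
Average conditions: CN = 54 (no AMC adjustment).
Retention S: 1000/CN − 10 with CN=54.000 → S = 230/27 ≈ 8.519 in
Ia = 0.2S: 0.2·8.519 = 1.704 in (exactly 46/27)
Excess rainfall: 8.850 − 1.704 = 7.146 in; P > Ia so Q > 0
Q = (3859/540)²/((3859/540) + 230/27) = (14891881/291600)/(8459/540) = 14891881/4567860 in ≈ 3.260 in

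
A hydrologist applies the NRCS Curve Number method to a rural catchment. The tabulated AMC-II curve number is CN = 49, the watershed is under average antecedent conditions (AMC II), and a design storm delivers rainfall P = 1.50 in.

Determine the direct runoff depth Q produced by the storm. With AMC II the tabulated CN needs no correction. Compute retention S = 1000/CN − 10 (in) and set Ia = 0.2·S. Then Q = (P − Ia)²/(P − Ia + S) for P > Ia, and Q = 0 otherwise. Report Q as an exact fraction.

AMC II — tabulated CN = 49 applies directly.
Max retention: S = 1000/49 − 10 = 510/49 in (≈ 10.408 in)
Ia = 0.2S: 0.2·10.408 = 2.082 in (exactly 102/49)
P = 1.500 ≤ Ia = 2.082 in: entire storm abstracted, Q = 0.

Q = 0 in ≈ 0.000 in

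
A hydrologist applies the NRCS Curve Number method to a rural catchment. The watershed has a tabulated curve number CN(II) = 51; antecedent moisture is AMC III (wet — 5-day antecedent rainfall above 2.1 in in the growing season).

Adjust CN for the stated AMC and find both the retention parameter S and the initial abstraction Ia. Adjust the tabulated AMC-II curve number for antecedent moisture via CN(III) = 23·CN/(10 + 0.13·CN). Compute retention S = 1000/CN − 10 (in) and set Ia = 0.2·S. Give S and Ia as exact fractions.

Wet (AMC III): CN(III) = 23·51/(10 + 0.13·51) = 1173/(1663/100) = 117300/1663 ≈ 70.535
Max retention: S = 1000/(117300/1663) − 10 = 4900/1173 in (≈ 4.177 in)
Ia = 0.2·(4900/1173) = 980/1173 in ≈ 0.835 in

S = 4900/1173 in ≈ 4.177 in; Ia = 980/1173 in ≈ 0.835 in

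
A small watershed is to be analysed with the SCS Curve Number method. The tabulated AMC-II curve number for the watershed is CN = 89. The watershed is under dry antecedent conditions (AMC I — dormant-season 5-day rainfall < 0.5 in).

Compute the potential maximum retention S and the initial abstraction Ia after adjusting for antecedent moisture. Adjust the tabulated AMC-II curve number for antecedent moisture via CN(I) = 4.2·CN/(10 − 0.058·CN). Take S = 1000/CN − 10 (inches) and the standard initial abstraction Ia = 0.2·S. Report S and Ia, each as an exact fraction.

CN(I) from CN(II)=89: (4.2·89)/(10 − 0.058·89) = 186900/2419 ≈ 77.263
Max retention: S = 1000/(186900/2419) − 10 = 5500/1869 in (≈ 2.943 in)
Ia = 0.2·(5500/1869) = 1100/1869 in ≈ 0.589 in

S = 5500/1869 in ≈ 2.943 in; Ia = 1100/1869 in ≈ 0.589 in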